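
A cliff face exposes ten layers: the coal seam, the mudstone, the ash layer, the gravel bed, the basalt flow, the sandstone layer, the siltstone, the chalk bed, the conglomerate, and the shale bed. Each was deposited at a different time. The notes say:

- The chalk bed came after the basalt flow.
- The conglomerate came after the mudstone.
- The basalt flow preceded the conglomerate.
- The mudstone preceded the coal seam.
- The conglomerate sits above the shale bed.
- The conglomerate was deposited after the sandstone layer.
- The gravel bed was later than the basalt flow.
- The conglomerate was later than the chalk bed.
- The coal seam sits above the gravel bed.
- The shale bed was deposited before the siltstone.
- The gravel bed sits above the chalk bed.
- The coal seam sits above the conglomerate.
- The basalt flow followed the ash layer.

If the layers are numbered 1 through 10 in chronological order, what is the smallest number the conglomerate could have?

The ash layer, the basalt flow, the chalk bed, the mudstone, the sandstone layer, and the shale bed must all come before the conglomerate — 6 forced predecessors.
Nothing else is forced ahead of the conglomerate, so its earliest slot is position 6 + 1 = 7.

7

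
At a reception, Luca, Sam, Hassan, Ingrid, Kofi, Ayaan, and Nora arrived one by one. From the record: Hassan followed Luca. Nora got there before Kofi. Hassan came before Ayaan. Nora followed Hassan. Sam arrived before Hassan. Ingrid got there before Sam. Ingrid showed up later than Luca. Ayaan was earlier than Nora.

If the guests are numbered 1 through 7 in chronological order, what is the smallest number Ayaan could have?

Hassan, Ingrid, Luca, and Sam must all come before Ayaan — 4 forced predecessors.
Nothing else is forced ahead of Ayaan, so their earliest slot is position 4 + 1 = 5.

5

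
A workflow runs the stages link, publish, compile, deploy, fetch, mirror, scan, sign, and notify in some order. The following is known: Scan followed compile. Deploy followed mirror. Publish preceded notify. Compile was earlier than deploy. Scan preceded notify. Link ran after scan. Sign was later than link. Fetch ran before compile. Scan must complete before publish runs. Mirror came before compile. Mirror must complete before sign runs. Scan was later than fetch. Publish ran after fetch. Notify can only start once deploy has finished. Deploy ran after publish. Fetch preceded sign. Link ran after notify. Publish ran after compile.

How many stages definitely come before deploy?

Directly stated before deploy: compile, mirror, and publish.
Fetch reaches deploy via fetch → compile → deploy.
Scan reaches deploy via scan → publish → deploy.
No chain forces notify (or any of the others) ahead of deploy.
That's compile, fetch, mirror, publish, and scan — 5 in all.

5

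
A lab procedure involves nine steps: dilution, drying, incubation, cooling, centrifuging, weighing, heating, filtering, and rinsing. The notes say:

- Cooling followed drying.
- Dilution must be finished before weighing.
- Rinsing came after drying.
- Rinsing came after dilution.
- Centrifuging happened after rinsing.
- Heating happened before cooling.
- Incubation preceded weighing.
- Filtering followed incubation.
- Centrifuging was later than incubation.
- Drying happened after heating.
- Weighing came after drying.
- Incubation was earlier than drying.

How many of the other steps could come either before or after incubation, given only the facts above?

2

Forced after incubation: centrifuging, cooling, drying, filtering, rinsing, and weighing.
That leaves dilution and heating with no forced order relative to incubation — 2.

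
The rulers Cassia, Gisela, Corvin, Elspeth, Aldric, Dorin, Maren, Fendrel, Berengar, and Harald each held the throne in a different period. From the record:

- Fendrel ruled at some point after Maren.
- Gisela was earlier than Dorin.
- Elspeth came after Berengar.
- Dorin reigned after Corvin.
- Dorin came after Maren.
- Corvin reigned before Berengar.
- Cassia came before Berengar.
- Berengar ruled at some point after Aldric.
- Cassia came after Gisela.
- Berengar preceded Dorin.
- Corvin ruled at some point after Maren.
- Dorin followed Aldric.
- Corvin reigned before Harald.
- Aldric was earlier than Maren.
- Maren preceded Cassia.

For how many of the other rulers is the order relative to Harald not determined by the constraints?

Forced before Harald: Aldric, Corvin, and Maren.
That leaves Berengar, Cassia, Dorin, Elspeth, Fendrel, and Gisela with no forced order relative to Harald — 6.

6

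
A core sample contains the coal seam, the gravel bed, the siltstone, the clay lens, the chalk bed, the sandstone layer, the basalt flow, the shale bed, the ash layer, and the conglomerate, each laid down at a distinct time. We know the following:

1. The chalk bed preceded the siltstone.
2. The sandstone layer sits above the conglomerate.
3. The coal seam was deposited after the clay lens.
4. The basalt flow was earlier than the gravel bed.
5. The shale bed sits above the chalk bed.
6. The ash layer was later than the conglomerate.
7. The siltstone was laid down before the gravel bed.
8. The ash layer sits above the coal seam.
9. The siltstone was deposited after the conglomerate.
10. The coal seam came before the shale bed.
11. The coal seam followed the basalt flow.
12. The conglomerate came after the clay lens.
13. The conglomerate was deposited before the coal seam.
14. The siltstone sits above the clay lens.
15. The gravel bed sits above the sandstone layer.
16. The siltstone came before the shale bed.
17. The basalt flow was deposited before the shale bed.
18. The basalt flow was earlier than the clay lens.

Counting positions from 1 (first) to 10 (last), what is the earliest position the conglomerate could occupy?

3

The basalt flow and the clay lens must both come before the conglomerate — 2 forced predecessors.
Nothing else is forced ahead of the conglomerate, so its earliest slot is position 2 + 1 = 3.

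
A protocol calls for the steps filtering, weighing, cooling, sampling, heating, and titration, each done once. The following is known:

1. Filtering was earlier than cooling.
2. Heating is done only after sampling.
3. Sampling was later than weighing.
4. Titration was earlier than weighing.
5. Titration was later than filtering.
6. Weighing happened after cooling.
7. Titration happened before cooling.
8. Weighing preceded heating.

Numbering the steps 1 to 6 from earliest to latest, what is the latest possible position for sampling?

5

Sampling must come before heating — 1 step forced after it.
Everything else can be placed before sampling in some valid order, so sampling can sit as late as position 6 − 1 = 5.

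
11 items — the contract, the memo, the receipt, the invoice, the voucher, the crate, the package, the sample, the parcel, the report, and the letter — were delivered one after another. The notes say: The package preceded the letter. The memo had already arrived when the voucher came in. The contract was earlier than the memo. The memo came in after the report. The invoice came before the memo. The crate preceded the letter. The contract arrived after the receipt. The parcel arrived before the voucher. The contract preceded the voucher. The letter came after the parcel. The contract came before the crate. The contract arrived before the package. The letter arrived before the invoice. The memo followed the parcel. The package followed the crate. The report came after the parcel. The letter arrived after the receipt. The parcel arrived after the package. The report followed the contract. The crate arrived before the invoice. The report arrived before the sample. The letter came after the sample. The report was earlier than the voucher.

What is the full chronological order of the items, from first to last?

the receipt, the contract, the crate, the package, the parcel, the report, the sample, the letter, the invoice, the memo, the voucher

The constraints fix every adjacent pair, so only one ordering works:
the receipt → the contract → the crate → the package → the parcel → the report → the sample → the letter → the invoice → the memo → the voucher.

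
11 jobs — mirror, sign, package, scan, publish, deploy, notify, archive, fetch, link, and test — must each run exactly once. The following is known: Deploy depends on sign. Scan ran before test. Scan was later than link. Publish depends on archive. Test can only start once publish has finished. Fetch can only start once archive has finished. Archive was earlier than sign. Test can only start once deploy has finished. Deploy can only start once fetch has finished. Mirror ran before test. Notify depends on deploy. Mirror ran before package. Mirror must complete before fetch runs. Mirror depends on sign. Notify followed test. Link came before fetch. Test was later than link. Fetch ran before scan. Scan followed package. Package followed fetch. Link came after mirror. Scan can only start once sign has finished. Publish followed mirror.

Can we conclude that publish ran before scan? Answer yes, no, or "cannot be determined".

cannot be determined

No chain of stated constraints runs from publish to scan, and none runs from scan to publish either.
So the relative order of publish and scan is not fixed by the given facts.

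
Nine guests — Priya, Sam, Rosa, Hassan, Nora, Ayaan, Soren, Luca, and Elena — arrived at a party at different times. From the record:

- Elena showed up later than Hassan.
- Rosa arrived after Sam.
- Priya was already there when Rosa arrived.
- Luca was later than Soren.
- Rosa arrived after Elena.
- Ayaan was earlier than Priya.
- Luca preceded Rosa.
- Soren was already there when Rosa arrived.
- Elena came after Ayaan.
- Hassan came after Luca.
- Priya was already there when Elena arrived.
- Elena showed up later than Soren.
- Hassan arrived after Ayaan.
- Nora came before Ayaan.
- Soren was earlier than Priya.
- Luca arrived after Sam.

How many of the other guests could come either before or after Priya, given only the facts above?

Forced before Priya: Ayaan, Nora, and Soren; forced after Priya: Elena and Rosa.
That leaves Hassan, Luca, and Sam with no forced order relative to Priya — 3.

3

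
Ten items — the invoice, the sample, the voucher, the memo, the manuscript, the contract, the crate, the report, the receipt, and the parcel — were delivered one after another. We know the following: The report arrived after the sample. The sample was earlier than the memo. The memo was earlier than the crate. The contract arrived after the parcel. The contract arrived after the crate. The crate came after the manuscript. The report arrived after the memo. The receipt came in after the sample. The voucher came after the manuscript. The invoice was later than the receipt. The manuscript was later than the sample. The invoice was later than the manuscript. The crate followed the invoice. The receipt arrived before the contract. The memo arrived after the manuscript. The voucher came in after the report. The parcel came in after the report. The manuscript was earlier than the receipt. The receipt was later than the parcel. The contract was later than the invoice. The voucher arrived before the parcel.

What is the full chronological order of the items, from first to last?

the sample, the manuscript, the memo, the report, the voucher, the parcel, the receipt, the invoice, the crate, the contract

The constraints fix every adjacent pair, so only one ordering works:
the sample → the manuscript → the memo → the report → the voucher → the parcel → the receipt → the invoice → the crate → the contract.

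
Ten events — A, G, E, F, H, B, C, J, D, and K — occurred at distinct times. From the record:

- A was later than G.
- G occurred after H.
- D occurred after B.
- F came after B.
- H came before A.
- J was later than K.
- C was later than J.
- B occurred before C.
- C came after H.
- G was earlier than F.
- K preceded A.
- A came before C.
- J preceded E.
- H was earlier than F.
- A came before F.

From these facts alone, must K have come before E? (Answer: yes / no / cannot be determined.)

yes

Chain the constraints: K → J → E. Each link is directly stated, so K comes before E.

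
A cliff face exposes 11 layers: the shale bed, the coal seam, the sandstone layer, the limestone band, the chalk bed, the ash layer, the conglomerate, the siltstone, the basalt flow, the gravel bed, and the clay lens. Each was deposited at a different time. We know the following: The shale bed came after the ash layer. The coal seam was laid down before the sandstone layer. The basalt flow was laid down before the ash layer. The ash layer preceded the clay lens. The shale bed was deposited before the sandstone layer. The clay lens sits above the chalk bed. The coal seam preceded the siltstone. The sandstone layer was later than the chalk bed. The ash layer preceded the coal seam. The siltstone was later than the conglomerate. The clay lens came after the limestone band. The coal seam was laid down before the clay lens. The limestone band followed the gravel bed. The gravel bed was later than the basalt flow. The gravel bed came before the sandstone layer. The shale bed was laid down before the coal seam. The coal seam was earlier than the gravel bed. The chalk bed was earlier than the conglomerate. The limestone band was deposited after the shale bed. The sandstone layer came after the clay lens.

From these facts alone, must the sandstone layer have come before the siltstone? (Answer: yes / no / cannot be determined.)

cannot be determined

No chain of stated constraints runs from the sandstone layer to the siltstone, and none runs from the siltstone to the sandstone layer either.
So the relative order of the sandstone layer and the siltstone is not fixed by the given facts.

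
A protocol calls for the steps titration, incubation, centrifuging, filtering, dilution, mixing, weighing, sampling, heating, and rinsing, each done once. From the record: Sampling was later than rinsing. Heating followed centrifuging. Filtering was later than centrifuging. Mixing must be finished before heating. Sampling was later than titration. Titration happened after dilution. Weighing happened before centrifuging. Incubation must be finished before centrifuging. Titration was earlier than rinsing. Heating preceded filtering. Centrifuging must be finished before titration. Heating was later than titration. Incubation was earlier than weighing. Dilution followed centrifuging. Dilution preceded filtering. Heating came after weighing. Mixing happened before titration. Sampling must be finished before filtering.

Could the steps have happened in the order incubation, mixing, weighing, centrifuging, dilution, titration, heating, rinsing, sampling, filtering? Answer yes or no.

Check each stated constraint against the proposed order — e.g. dilution is ahead of filtering; centrifuging is ahead of filtering. Every pair is in the required order; nothing is violated.

yes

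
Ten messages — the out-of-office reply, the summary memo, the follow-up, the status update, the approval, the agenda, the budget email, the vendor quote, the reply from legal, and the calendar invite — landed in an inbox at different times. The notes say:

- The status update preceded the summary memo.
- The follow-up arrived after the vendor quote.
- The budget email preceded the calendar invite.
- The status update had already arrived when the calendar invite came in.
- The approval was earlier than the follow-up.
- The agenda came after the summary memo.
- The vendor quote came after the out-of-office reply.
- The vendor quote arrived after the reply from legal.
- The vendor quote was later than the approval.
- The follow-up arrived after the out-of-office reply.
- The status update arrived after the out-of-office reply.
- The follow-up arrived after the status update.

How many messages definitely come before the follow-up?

Directly stated before the follow-up: the approval, the out-of-office reply, the status update, and the vendor quote.
The reply from legal reaches the follow-up via the reply from legal → the vendor quote → the follow-up.
No chain forces the budget email (or any of the others) ahead of the follow-up.
That's the approval, the out-of-office reply, the reply from legal, the status update, and the vendor quote — 5 in all.

5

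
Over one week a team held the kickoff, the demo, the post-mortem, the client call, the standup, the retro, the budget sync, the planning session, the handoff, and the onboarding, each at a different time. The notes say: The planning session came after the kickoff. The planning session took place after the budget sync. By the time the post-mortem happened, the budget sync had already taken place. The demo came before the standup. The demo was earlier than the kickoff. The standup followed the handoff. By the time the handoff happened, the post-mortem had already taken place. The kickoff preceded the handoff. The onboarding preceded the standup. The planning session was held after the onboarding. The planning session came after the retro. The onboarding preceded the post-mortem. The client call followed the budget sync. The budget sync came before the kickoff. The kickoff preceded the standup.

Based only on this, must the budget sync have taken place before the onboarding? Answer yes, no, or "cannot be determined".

cannot be determined

No chain of stated constraints runs from the budget sync to the onboarding, and none runs from the onboarding to the budget sync either.
So the relative order of the budget sync and the onboarding is not fixed by the given facts.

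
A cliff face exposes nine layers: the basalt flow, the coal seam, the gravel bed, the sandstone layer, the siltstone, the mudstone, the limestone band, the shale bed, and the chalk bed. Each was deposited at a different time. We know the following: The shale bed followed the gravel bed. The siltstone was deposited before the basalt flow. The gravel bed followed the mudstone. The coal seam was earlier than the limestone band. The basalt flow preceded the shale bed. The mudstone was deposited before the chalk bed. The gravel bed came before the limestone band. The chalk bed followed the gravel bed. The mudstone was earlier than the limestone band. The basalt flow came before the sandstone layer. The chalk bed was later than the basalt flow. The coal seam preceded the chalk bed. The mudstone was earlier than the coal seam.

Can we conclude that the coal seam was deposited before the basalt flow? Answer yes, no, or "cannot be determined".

No chain of stated constraints runs from the coal seam to the basalt flow, and none runs from the basalt flow to the coal seam either.
So the relative order of the coal seam and the basalt flow is not fixed by the given facts.

cannot be determined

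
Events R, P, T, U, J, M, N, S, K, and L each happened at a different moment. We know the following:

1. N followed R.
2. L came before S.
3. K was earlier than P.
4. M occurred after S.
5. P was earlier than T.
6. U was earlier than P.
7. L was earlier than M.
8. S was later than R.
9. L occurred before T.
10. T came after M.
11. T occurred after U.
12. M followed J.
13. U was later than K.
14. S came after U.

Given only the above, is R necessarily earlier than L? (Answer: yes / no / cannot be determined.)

cannot be determined

No chain of stated constraints runs from R to L, and none runs from L to R either.
So the relative order of R and L is not fixed by the given facts.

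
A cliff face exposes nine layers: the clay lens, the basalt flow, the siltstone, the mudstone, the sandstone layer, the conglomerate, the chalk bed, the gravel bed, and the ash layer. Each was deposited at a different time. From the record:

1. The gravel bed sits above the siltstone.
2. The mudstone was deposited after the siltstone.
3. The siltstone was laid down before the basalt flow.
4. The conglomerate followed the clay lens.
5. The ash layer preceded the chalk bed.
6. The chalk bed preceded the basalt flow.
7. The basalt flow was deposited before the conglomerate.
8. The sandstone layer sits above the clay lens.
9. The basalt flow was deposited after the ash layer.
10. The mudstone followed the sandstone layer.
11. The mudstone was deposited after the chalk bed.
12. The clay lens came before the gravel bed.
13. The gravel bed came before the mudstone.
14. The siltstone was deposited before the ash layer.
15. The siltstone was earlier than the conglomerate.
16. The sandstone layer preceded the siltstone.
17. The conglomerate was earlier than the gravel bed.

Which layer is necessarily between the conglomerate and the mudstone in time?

Tracing the constraints gives the conglomerate → the gravel bed → the mudstone, so the gravel bed sits after the conglomerate and before the mudstone.
No other layer is forced both after the conglomerate and before the mudstone.

the gravel bed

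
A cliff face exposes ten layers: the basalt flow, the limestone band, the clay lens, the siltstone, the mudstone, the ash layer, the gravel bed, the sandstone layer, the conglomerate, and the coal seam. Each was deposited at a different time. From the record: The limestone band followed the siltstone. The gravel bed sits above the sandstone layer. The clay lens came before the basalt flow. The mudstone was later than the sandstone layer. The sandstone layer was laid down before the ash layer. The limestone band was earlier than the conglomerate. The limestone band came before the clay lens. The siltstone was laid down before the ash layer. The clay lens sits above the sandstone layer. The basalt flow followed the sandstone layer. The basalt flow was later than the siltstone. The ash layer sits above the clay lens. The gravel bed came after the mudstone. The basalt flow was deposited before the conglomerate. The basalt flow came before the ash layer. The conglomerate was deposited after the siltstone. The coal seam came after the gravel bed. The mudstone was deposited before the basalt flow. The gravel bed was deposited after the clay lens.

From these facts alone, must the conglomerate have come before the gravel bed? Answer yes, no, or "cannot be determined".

No chain of stated constraints runs from the conglomerate to the gravel bed, and none runs from the gravel bed to the conglomerate either.
So the relative order of the conglomerate and the gravel bed is not fixed by the given facts.

cannot be determined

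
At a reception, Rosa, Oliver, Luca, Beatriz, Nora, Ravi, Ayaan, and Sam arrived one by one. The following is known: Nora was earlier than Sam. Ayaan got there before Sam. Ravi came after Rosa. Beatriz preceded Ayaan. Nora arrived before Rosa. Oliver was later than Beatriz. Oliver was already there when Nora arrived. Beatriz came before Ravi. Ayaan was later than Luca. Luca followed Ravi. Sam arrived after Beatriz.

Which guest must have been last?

Every other guest has a chain of constraints placing them before Sam, so Sam is last.

Sam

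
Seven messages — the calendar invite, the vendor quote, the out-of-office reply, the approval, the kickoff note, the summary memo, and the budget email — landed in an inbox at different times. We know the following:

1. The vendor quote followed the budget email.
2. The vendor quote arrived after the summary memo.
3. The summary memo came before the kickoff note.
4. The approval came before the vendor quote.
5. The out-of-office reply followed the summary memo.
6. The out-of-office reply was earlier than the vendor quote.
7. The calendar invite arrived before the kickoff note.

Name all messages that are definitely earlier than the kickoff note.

the calendar invite, the summary memo

Directly stated before the kickoff note: the calendar invite and the summary memo.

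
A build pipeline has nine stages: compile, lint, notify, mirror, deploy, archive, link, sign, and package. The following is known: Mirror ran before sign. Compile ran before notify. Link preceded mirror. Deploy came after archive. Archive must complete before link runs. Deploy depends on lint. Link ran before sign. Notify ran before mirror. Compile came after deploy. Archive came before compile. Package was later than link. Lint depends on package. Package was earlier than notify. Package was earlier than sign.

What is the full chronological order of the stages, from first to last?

The constraints fix every adjacent pair, so only one ordering works:
archive → link → package → lint → deploy → compile → notify → mirror → sign.

archive, link, package, lint, deploy, compile, notify, mirror, sign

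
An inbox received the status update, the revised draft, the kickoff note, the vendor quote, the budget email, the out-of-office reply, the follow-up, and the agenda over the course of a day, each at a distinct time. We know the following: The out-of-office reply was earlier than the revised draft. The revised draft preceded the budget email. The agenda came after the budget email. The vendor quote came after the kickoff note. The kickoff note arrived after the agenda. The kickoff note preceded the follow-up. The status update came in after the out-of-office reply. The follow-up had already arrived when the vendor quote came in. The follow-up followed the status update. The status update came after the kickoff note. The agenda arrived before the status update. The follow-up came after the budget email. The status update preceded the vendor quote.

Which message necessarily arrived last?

the vendor quote

Every other message has a chain of constraints placing it before the vendor quote, so the vendor quote is last.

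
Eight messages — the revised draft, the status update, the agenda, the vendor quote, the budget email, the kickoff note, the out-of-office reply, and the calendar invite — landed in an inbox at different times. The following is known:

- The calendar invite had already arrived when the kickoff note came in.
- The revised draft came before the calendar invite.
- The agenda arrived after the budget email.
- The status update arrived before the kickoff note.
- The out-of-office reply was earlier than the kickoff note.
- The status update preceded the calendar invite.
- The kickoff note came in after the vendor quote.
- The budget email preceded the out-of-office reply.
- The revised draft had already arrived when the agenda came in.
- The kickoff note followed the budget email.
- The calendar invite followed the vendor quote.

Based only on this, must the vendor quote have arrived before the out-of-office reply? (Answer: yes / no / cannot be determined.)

No chain of stated constraints runs from the vendor quote to the out-of-office reply, and none runs from the out-of-office reply to the vendor quote either.
So the relative order of the vendor quote and the out-of-office reply is not fixed by the given facts.

cannot be determined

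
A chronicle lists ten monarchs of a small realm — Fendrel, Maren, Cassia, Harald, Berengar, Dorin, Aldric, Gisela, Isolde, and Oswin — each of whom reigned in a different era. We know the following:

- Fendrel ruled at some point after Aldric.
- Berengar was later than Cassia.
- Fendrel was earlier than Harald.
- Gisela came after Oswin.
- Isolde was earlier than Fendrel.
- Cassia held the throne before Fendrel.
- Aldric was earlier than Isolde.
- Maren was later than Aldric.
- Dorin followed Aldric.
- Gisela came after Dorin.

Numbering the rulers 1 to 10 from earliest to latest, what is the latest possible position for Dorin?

9

Dorin must come before Gisela — 1 ruler forced after them.
Everything else can be placed before Dorin in some valid order, so Dorin can sit as late as position 10 − 1 = 9.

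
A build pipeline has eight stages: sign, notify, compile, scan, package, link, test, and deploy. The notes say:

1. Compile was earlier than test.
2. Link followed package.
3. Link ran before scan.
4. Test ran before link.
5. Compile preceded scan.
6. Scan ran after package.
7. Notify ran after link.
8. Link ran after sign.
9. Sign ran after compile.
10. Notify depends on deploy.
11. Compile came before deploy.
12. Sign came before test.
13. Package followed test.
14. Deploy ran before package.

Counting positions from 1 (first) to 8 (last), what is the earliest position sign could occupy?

Compile must come before sign — 1 forced predecessor.
Nothing else is forced ahead of sign, so its earliest slot is position 1 + 1 = 2.

2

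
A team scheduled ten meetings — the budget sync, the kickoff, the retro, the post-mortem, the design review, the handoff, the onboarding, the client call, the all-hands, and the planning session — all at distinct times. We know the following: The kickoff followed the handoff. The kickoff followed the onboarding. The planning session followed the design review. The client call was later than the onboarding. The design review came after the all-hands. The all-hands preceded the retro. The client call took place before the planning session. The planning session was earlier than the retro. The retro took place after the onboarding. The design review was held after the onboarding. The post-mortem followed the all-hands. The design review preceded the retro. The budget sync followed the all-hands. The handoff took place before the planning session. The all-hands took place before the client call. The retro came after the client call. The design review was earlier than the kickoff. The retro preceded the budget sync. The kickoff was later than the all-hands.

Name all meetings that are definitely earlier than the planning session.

the all-hands, the client call, the design review, the handoff, the onboarding

Directly stated before the planning session: the client call, the design review, and the handoff.
The all-hands reaches the planning session via the all-hands → the design review → the planning session.
The onboarding reaches the planning session via the onboarding → the design review → the planning session.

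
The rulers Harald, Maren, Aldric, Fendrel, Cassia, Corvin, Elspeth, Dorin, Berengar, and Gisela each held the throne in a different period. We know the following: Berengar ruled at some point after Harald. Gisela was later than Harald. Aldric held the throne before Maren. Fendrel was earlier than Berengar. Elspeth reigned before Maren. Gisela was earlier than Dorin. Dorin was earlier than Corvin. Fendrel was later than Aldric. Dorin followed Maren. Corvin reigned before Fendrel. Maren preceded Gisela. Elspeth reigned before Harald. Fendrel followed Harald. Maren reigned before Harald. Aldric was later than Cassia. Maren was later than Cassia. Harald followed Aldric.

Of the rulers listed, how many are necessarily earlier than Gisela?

5

Directly stated before Gisela: Harald and Maren.
Aldric reaches Gisela via Aldric → Harald → Gisela.
Cassia reaches Gisela via Cassia → Maren → Gisela.
Elspeth reaches Gisela via Elspeth → Harald → Gisela.
That's Aldric, Cassia, Elspeth, Harald, and Maren — 5 in all.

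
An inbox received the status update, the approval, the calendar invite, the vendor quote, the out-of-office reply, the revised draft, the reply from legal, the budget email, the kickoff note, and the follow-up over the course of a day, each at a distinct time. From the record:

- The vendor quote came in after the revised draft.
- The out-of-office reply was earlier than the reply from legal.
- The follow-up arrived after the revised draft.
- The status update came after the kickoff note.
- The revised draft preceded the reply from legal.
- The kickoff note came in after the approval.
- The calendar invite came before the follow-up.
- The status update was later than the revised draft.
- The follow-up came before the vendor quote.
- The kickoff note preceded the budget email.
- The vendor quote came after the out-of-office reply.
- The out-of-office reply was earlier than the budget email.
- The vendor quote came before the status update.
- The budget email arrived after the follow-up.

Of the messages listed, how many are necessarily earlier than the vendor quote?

Directly stated before the vendor quote: the follow-up, the out-of-office reply, and the revised draft.
The calendar invite reaches the vendor quote via the calendar invite → the follow-up → the vendor quote.
That's the calendar invite, the follow-up, the out-of-office reply, and the revised draft — 4 in all.

4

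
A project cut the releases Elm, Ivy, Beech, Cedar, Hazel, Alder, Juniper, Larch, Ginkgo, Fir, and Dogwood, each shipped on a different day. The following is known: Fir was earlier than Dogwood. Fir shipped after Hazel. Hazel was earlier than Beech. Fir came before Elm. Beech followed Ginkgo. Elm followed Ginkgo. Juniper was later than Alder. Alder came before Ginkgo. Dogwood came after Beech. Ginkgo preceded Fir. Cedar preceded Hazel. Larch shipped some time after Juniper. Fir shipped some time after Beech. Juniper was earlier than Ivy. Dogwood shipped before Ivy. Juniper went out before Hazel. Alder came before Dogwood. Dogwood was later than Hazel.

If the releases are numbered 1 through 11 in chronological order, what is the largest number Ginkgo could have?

6

Ginkgo must come before Beech, Dogwood, Elm, Fir, and Ivy — 5 releases forced after it.
Everything else can be placed before Ginkgo in some valid order, so Ginkgo can sit as late as position 11 − 5 = 6.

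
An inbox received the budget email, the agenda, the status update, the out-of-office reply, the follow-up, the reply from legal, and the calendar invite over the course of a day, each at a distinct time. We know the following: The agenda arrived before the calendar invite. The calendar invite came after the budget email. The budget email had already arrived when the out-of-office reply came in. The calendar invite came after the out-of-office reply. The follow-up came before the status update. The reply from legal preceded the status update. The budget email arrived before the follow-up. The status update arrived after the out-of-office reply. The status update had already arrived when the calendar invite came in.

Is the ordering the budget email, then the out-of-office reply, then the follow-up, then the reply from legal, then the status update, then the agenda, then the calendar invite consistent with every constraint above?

Check each stated constraint against the proposed order — e.g. the out-of-office reply is ahead of the calendar invite; the budget email is ahead of the calendar invite. Every pair is in the required order; nothing is violated.

yes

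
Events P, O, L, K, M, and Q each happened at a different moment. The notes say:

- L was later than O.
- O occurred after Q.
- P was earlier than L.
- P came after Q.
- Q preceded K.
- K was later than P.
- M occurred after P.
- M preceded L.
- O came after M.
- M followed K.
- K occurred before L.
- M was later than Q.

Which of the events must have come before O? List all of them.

K, M, P, Q

Directly stated before O: M and Q.
K reaches O via K → M → O.
P reaches O via P → M → O.
No chain forces L ahead of O.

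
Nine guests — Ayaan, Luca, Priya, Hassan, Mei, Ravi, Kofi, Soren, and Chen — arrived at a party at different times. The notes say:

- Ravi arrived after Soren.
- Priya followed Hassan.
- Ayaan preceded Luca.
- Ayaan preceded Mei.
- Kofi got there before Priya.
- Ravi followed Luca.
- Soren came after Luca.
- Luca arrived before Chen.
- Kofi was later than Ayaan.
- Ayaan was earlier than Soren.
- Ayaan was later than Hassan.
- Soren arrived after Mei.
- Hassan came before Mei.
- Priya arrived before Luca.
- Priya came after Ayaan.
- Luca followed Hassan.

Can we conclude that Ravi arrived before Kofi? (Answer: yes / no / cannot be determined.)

no

Tracing the constraints gives Kofi → Priya → Luca → Ravi, so Kofi must come before Ravi.
That means Ravi cannot be before Kofi.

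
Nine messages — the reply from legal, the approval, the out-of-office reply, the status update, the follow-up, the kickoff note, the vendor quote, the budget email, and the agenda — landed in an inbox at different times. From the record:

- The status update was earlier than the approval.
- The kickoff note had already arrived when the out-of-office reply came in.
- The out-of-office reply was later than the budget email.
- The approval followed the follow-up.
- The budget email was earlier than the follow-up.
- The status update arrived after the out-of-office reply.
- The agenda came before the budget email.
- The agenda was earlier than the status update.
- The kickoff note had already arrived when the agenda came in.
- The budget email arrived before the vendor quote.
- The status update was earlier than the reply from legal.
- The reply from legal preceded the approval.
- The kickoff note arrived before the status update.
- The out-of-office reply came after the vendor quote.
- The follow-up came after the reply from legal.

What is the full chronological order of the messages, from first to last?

The constraints fix every adjacent pair, so only one ordering works:
the kickoff note → the agenda → the budget email → the vendor quote → the out-of-office reply → the status update → the reply from legal → the follow-up → the approval.

the kickoff note, the agenda, the budget email, the vendor quote, the out-of-office reply, the status update, the reply from legal, the follow-up, the approval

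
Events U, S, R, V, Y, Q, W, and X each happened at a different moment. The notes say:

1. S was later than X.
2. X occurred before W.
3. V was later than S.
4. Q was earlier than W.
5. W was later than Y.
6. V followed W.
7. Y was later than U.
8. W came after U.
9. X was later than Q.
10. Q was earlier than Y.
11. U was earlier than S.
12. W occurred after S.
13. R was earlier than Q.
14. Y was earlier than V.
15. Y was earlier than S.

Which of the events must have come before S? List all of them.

Directly stated before S: U, X, and Y.
Q reaches S via Q → Y → S.
R reaches S via R → Q → Y → S.
No chain forces V (or any of the others) ahead of S.

Q, R, U, X, Y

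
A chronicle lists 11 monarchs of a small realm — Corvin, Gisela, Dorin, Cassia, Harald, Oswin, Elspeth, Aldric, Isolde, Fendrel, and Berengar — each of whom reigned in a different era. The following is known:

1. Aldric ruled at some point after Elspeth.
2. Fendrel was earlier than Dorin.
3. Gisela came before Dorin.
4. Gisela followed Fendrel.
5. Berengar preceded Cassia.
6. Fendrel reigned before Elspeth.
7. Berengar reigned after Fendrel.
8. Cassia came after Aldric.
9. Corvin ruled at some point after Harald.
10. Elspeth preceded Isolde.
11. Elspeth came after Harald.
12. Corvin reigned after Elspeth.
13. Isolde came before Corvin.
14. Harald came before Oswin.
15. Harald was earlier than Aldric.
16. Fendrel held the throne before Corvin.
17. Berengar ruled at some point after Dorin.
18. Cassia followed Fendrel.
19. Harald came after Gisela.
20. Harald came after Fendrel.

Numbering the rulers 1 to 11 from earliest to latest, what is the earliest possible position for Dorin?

Fendrel and Gisela must both come before Dorin — 2 forced predecessors.
Nothing else is forced ahead of Dorin, so their earliest slot is position 2 + 1 = 3.

3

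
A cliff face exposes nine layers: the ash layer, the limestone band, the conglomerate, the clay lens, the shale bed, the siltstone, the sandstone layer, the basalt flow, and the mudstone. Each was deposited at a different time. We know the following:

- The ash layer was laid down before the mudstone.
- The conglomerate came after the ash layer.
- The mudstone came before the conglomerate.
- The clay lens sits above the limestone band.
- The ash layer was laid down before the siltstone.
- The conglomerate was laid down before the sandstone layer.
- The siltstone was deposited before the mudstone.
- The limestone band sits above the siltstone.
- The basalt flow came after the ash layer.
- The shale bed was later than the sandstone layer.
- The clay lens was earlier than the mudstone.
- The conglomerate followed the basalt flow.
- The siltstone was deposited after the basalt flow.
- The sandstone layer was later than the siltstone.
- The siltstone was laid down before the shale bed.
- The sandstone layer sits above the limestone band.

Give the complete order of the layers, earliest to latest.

the ash layer, the basalt flow, the siltstone, the limestone band, the clay lens, the mudstone, the conglomerate, the sandstone layer, the shale bed

The constraints fix every adjacent pair, so only one ordering works:
the ash layer → the basalt flow → the siltstone → the limestone band → the clay lens → the mudstone → the conglomerate → the sandstone layer → the shale bed.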